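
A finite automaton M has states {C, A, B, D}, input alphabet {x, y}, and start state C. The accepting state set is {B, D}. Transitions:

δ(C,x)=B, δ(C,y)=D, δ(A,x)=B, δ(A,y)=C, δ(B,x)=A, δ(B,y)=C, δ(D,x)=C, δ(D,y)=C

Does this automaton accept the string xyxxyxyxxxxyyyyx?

No

start at C
read 'x': C → B
read 'y': B → C
read 'x': C → B
read 'x': B → A
read 'y': A → C
read 'x': C → B
read 'y': B → C
read 'x': C → B
read 'x': B → A
read 'x': A → B
read 'x': B → A
read 'y': A → C
read 'y': C → D
read 'y': D → C
read 'y': C → D
read 'x': D → C
End state C is not accepting.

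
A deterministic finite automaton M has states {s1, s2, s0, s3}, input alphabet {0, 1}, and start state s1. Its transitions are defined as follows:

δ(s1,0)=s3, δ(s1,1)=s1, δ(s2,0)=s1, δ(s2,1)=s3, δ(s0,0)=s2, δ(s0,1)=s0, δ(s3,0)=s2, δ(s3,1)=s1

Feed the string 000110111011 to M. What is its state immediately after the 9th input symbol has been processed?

start at s1
read '0': s1 → s3
read '0': s3 → s2
read '0': s2 → s1
read '1': s1 → s1
read '1': s1 → s1
read '0': s1 → s3
read '1': s3 → s1
read '1': s1 → s1
read '1': s1 → s1
After 9 symbols: s1.

s1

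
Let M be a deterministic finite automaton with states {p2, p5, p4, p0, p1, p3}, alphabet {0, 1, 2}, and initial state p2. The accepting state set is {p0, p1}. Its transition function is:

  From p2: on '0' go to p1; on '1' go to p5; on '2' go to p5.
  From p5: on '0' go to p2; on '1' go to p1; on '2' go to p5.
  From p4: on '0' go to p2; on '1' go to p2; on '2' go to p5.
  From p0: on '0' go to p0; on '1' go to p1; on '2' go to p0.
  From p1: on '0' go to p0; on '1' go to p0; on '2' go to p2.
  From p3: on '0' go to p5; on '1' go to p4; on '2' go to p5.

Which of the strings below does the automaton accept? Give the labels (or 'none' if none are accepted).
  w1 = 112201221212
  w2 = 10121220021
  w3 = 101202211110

w1:
  start at p2
  read '1': p2 → p5
  read '1': p5 → p1
  read '2': p1 → p2
  read '2': p2 → p5
  read '0': p5 → p2
  read '1': p2 → p5
  read '2': p5 → p5
  read '2': p5 → p5
  read '1': p5 → p1
  read '2': p1 → p2
  read '1': p2 → p5
  read '2': p5 → p5
  end p5, rejected
w2:
  start at p2
  read '1': p2 → p5
  read '0': p5 → p2
  read '1': p2 → p5
  read '2': p5 → p5
  read '1': p5 → p1
  read '2': p1 → p2
  read '2': p2 → p5
  read '0': p5 → p2
  read '0': p2 → p1
  read '2': p1 → p2
  read '1': p2 → p5
  end p5, rejected
w3:
  start at p2
  read '1': p2 → p5
  read '0': p5 → p2
  read '1': p2 → p5
  read '2': p5 → p5
  read '0': p5 → p2
  read '2': p2 → p5
  read '2': p5 → p5
  read '1': p5 → p1
  read '1': p1 → p0
  read '1': p0 → p1
  read '1': p1 → p0
  read '0': p0 → p0
  end p0, accepted

w3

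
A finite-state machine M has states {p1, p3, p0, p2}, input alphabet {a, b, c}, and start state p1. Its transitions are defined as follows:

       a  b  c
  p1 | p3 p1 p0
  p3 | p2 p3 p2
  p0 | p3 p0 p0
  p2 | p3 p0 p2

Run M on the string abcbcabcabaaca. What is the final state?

p3

start at p1
read 'a': p1 → p3
read 'b': p3 → p3
read 'c': p3 → p2
read 'b': p2 → p0
read 'c': p0 → p0
read 'a': p0 → p3
read 'b': p3 → p3
read 'c': p3 → p2
read 'a': p2 → p3
read 'b': p3 → p3
read 'a': p3 → p2
read 'a': p2 → p3
read 'c': p3 → p2
read 'a': p2 → p3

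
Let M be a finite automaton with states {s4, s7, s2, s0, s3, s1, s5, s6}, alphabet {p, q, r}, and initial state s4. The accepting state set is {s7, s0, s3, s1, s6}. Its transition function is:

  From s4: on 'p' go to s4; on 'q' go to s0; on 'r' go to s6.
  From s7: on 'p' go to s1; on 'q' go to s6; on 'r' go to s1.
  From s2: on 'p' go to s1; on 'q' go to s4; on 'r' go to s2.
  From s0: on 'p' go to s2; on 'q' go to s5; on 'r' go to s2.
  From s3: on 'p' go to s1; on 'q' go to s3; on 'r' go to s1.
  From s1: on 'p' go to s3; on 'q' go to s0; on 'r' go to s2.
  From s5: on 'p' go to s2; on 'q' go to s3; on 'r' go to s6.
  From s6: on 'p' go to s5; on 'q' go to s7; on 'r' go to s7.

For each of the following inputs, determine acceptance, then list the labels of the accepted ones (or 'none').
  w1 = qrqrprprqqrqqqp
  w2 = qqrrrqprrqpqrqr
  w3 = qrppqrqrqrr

w1:
  start at s4
  read 'q': s4 → s0
  read 'r': s0 → s2
  read 'q': s2 → s4
  read 'r': s4 → s6
  read 'p': s6 → s5
  read 'r': s5 → s6
  read 'p': s6 → s5
  read 'r': s5 → s6
  read 'q': s6 → s7
  read 'q': s7 → s6
  read 'r': s6 → s7
  read 'q': s7 → s6
  read 'q': s6 → s7
  read 'q': s7 → s6
  read 'p': s6 → s5
  end s5, rejected
w2:
  start at s4
  read 'q': s4 → s0
  read 'q': s0 → s5
  read 'r': s5 → s6
  read 'r': s6 → s7
  read 'r': s7 → s1
  read 'q': s1 → s0
  read 'p': s0 → s2
  read 'r': s2 → s2
  read 'r': s2 → s2
  read 'q': s2 → s4
  read 'p': s4 → s4
  read 'q': s4 → s0
  read 'r': s0 → s2
  read 'q': s2 → s4
  read 'r': s4 → s6
  end s6, accepted
w3:
  start at s4
  read 'q': s4 → s0
  read 'r': s0 → s2
  read 'p': s2 → s1
  read 'p': s1 → s3
  read 'q': s3 → s3
  read 'r': s3 → s1
  read 'q': s1 → s0
  read 'r': s0 → s2
  read 'q': s2 → s4
  read 'r': s4 → s6
  read 'r': s6 → s7
  end s7, accepted

w2, w3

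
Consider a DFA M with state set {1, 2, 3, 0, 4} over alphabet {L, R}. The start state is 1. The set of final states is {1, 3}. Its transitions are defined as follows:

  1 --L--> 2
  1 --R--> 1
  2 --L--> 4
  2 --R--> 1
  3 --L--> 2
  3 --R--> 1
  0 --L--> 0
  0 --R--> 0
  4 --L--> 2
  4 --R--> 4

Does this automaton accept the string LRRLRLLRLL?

No

1 → 2 → 1 → 1 → 2 → 1 → 2 → 4 → 4 → 2 → 4
End state 4 is not accepting.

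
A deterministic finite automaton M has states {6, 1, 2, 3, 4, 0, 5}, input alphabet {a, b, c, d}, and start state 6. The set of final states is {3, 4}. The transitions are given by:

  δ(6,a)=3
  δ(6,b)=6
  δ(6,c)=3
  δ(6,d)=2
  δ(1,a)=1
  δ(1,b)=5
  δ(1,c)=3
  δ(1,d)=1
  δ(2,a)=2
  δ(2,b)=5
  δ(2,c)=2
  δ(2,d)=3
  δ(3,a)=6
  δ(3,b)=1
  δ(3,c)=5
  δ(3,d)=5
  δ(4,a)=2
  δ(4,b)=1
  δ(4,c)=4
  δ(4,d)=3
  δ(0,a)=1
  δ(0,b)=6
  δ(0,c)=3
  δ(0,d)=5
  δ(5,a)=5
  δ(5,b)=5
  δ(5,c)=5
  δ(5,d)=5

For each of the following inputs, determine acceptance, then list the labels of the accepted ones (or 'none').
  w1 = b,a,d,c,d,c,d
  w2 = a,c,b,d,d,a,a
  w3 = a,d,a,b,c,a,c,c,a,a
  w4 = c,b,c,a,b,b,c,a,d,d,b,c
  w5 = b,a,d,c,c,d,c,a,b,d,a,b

w4

w1: Trace: 6 -b-> 6 -a-> 3 -d-> 5 -c-> 5 -d-> 5 -c-> 5 -d-> 5  → end 5, rejected
w2: Trace: 6 -a-> 3 -c-> 5 -b-> 5 -d-> 5 -d-> 5 -a-> 5 -a-> 5  → end 5, rejected
w3: Trace: 6 -a-> 3 -d-> 5 -a-> 5 -b-> 5 -c-> 5 -a-> 5 -c-> 5 -c-> 5 -a-> 5 -a-> 5  → end 5, rejected
w4: Trace: 6 -c-> 3 -b-> 1 -c-> 3 -a-> 6 -b-> 6 -b-> 6 -c-> 3 -a-> 6 -d-> 2 -d-> 3 -b-> 1 -c-> 3  → end 3, accepted
w5: Trace: 6 -b-> 6 -a-> 3 -d-> 5 -c-> 5 -c-> 5 -d-> 5 -c-> 5 -a-> 5 -b-> 5 -d-> 5 -a-> 5 -b-> 5  → end 5, rejected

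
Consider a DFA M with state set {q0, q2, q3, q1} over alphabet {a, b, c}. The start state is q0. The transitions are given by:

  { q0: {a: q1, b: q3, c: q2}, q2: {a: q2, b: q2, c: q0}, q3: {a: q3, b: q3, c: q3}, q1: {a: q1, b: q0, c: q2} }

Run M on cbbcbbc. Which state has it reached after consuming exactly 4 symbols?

Trace: q0 -c-> q2 -b-> q2 -b-> q2 -c-> q0
After 4 symbols: q0.

q0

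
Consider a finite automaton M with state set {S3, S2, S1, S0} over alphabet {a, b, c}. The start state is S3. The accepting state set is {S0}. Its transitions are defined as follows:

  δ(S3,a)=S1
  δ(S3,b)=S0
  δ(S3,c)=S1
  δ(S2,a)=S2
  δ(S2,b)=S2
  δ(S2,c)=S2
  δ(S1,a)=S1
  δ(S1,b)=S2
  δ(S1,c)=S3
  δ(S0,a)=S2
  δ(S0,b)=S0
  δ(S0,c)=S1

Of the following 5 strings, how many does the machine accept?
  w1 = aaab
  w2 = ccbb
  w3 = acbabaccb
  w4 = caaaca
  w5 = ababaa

1

w1: Trace: S3 -a-> S1 -a-> S1 -a-> S1 -b-> S2  → end S2, rejected
w2: Trace: S3 -c-> S1 -c-> S3 -b-> S0 -b-> S0  → end S0, accepted
w3: Trace: S3 -a-> S1 -c-> S3 -b-> S0 -a-> S2 -b-> S2 -a-> S2 -c-> S2 -c-> S2 -b-> S2  → end S2, rejected
w4: Trace: S3 -c-> S1 -a-> S1 -a-> S1 -a-> S1 -c-> S3 -a-> S1  → end S1, rejected
w5: Trace: S3 -a-> S1 -b-> S2 -a-> S2 -b-> S2 -a-> S2 -a-> S2  → end S2, rejected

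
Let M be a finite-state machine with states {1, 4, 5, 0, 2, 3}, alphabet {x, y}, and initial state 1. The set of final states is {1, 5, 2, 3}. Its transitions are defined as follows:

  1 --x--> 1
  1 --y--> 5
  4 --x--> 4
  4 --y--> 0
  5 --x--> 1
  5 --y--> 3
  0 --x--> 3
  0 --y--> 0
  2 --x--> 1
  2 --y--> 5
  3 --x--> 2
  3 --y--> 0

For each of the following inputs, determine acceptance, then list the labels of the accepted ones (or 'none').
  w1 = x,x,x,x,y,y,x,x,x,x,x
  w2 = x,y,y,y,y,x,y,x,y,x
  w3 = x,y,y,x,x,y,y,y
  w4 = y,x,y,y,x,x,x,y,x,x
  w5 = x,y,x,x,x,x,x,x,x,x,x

w1, w2, w4, w5

w1: Trace: 1 -x-> 1 -x-> 1 -x-> 1 -x-> 1 -y-> 5 -y-> 3 -x-> 2 -x-> 1 -x-> 1 -x-> 1 -x-> 1  → end 1, accepted
w2: Trace: 1 -x-> 1 -y-> 5 -y-> 3 -y-> 0 -y-> 0 -x-> 3 -y-> 0 -x-> 3 -y-> 0 -x-> 3  → end 3, accepted
w3: Trace: 1 -x-> 1 -y-> 5 -y-> 3 -x-> 2 -x-> 1 -y-> 5 -y-> 3 -y-> 0  → end 0, rejected
w4: Trace: 1 -y-> 5 -x-> 1 -y-> 5 -y-> 3 -x-> 2 -x-> 1 -x-> 1 -y-> 5 -x-> 1 -x-> 1  → end 1, accepted
w5: Trace: 1 -x-> 1 -y-> 5 -x-> 1 -x-> 1 -x-> 1 -x-> 1 -x-> 1 -x-> 1 -x-> 1 -x-> 1 -x-> 1  → end 1, accepted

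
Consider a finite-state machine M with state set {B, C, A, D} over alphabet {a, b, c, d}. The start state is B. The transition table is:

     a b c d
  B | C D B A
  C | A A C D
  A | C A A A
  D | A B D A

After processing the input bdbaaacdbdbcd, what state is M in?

A

Trace: B -b-> D -d-> A -b-> A -a-> C -a-> A -a-> C -c-> C -d-> D -b-> B -d-> A -b-> A -c-> A -d-> A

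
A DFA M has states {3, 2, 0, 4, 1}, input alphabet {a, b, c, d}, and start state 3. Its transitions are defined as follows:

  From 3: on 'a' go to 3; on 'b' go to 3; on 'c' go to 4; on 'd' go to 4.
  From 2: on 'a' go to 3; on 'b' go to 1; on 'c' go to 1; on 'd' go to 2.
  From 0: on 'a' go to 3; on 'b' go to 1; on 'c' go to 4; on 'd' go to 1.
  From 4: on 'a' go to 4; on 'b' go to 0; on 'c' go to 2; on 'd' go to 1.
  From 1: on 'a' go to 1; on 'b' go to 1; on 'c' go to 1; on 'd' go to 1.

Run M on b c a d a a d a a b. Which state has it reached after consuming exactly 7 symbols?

1

3 → 3 → 4 → 4 → 1 → 1 → 1 → 1
After 7 symbols: 1.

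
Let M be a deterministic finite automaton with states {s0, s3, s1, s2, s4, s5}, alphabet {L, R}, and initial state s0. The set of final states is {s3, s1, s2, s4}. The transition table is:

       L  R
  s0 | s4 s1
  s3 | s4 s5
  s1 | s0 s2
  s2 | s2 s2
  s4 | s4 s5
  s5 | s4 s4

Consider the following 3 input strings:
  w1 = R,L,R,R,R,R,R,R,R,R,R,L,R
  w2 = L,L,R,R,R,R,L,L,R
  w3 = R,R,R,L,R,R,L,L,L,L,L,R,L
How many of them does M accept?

w1: Trace: s0 -R-> s1 -L-> s0 -R-> s1 -R-> s2 -R-> s2 -R-> s2 -R-> s2 -R-> s2 -R-> s2 -R-> s2 -R-> s2 -L-> s2 -R-> s2  → end s2, accepted
w2: Trace: s0 -L-> s4 -L-> s4 -R-> s5 -R-> s4 -R-> s5 -R-> s4 -L-> s4 -L-> s4 -R-> s5  → end s5, rejected
w3: Trace: s0 -R-> s1 -R-> s2 -R-> s2 -L-> s2 -R-> s2 -R-> s2 -L-> s2 -L-> s2 -L-> s2 -L-> s2 -L-> s2 -R-> s2 -L-> s2  → end s2, accepted

2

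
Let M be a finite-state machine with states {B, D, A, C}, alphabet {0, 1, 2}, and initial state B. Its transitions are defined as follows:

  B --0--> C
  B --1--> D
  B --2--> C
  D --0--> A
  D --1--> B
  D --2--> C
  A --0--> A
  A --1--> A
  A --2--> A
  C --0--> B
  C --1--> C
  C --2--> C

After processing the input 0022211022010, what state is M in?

A

B → C → B → C → C → C → C → C → B → C → C → B → D → A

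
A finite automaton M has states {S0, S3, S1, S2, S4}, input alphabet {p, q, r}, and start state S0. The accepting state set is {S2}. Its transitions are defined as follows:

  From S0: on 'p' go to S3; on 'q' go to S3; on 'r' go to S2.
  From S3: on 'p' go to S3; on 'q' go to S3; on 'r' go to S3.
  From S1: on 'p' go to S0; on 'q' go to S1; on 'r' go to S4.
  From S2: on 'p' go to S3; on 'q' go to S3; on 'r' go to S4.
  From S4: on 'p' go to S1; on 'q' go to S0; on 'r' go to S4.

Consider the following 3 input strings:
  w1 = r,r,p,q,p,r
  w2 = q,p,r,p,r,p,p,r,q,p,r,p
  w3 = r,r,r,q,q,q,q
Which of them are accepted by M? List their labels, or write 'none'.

w1: Trace: S0 -r-> S2 -r-> S4 -p-> S1 -q-> S1 -p-> S0 -r-> S2  → end S2, accepted
w2: Trace: S0 -q-> S3 -p-> S3 -r-> S3 -p-> S3 -r-> S3 -p-> S3 -p-> S3 -r-> S3 -q-> S3 -p-> S3 -r-> S3 -p-> S3  → end S3, rejected
w3: Trace: S0 -r-> S2 -r-> S4 -r-> S4 -q-> S0 -q-> S3 -q-> S3 -q-> S3  → end S3, rejected

w1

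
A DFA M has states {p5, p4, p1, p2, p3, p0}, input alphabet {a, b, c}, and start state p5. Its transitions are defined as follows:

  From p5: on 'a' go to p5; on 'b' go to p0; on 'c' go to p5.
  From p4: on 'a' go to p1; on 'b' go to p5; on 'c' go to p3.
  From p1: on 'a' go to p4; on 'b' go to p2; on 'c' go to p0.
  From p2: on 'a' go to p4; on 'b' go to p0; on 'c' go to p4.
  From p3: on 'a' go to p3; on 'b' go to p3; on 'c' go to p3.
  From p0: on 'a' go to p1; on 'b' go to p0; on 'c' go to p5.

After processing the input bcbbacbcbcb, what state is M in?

p0

p5 → p0 → p5 → p0 → p0 → p1 → p0 → p0 → p5 → p0 → p5 → p0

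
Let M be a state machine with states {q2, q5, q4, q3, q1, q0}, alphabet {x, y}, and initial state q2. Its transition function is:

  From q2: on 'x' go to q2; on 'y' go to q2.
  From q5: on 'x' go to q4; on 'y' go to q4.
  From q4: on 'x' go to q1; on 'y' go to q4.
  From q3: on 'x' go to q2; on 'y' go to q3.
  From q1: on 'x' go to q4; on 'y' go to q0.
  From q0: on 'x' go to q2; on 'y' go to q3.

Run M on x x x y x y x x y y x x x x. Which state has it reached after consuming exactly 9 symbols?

q2

q2 → q2 → q2 → q2 → q2 → q2 → q2 → q2 → q2 → q2
After 9 symbols: q2.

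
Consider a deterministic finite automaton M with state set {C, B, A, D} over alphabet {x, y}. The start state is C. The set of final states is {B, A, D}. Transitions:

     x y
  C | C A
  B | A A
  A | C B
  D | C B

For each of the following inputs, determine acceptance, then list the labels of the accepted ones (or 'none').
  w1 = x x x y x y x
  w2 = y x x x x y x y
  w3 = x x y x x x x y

w1: C → C → C → C → A → C → A → C  → end C, rejected
w2: C → A → C → C → C → C → A → C → A  → end A, accepted
w3: C → C → C → A → C → C → C → C → A  → end A, accepted

w2, w3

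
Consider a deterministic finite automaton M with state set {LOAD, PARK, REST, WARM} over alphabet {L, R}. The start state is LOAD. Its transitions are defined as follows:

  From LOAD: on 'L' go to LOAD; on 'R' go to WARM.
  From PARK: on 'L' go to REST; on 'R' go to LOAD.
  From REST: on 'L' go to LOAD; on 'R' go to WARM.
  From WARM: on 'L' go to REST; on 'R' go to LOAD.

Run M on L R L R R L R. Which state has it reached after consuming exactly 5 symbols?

LOAD → LOAD → WARM → REST → WARM → LOAD
After 5 symbols: LOAD.

LOAD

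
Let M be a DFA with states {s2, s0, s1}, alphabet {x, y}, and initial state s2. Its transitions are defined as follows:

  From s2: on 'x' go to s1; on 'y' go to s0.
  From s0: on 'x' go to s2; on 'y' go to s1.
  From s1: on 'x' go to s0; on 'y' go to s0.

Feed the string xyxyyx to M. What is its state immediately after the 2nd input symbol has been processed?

s2 → s1 → s0
After 2 symbols: s0.

s0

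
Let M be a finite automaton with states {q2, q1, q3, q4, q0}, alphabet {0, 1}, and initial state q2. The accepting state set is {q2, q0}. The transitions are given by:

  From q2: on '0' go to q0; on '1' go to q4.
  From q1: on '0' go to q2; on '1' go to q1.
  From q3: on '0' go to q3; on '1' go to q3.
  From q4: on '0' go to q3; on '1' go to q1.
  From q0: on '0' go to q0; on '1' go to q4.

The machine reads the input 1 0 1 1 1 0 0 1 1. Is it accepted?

q2 → q4 → q3 → q3 → q3 → q3 → q3 → q3 → q3 → q3
End state q3 is not accepting.

No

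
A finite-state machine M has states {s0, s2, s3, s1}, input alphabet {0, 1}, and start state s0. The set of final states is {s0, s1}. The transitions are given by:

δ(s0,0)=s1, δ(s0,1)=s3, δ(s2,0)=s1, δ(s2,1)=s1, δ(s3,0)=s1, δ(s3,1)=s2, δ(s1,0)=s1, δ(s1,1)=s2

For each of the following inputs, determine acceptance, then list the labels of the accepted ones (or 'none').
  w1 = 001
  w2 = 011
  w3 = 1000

w2, w3

w1: Trace: s0 -0-> s1 -0-> s1 -1-> s2  → end s2, rejected
w2: Trace: s0 -0-> s1 -1-> s2 -1-> s1  → end s1, accepted
w3: Trace: s0 -1-> s3 -0-> s1 -0-> s1 -0-> s1  → end s1, accepted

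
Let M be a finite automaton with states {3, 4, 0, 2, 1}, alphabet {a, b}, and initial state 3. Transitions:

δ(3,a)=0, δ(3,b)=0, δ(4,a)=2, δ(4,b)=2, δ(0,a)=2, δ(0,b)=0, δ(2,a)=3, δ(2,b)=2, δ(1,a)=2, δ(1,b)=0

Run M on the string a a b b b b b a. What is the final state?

Trace: 3 -a-> 0 -a-> 2 -b-> 2 -b-> 2 -b-> 2 -b-> 2 -b-> 2 -a-> 3

3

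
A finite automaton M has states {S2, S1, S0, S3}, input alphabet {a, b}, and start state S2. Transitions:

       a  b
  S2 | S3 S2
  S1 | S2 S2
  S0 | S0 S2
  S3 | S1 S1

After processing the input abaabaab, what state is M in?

S1

Trace: S2 -a-> S3 -b-> S1 -a-> S2 -a-> S3 -b-> S1 -a-> S2 -a-> S3 -b-> S1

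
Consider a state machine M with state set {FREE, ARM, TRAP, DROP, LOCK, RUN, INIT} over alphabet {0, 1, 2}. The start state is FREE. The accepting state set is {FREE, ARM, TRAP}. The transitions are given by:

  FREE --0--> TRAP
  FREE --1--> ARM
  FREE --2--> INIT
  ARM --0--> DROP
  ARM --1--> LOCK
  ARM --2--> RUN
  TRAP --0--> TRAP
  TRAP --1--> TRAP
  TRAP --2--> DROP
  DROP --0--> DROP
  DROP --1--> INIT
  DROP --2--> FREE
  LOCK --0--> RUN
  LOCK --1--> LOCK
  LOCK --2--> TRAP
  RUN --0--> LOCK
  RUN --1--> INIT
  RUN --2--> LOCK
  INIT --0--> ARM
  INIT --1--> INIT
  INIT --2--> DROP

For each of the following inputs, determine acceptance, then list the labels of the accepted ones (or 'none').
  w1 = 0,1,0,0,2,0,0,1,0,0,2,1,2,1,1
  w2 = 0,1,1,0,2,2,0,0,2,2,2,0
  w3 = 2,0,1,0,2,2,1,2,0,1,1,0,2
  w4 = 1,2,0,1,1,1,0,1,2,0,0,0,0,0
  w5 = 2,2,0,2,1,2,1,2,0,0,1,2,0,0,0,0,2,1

w1: Trace: FREE -0-> TRAP -1-> TRAP -0-> TRAP -0-> TRAP -2-> DROP -0-> DROP -0-> DROP -1-> INIT -0-> ARM -0-> DROP -2-> FREE -1-> ARM -2-> RUN -1-> INIT -1-> INIT  → end INIT, rejected
w2: Trace: FREE -0-> TRAP -1-> TRAP -1-> TRAP -0-> TRAP -2-> DROP -2-> FREE -0-> TRAP -0-> TRAP -2-> DROP -2-> FREE -2-> INIT -0-> ARM  → end ARM, accepted
w3: Trace: FREE -2-> INIT -0-> ARM -1-> LOCK -0-> RUN -2-> LOCK -2-> TRAP -1-> TRAP -2-> DROP -0-> DROP -1-> INIT -1-> INIT -0-> ARM -2-> RUN  → end RUN, rejected
w4: Trace: FREE -1-> ARM -2-> RUN -0-> LOCK -1-> LOCK -1-> LOCK -1-> LOCK -0-> RUN -1-> INIT -2-> DROP -0-> DROP -0-> DROP -0-> DROP -0-> DROP -0-> DROP  → end DROP, rejected
w5: Trace: FREE -2-> INIT -2-> DROP -0-> DROP -2-> FREE -1-> ARM -2-> RUN -1-> INIT -2-> DROP -0-> DROP -0-> DROP -1-> INIT -2-> DROP -0-> DROP -0-> DROP -0-> DROP -0-> DROP -2-> FREE -1-> ARM  → end ARM, accepted

w2, w5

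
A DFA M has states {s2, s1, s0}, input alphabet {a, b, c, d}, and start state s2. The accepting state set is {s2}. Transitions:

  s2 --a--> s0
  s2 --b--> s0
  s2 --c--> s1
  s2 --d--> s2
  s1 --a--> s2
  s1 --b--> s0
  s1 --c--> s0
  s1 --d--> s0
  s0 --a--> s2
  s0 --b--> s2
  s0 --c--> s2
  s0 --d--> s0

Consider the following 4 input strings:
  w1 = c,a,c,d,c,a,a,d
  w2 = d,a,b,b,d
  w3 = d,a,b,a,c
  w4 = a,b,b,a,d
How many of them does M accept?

3

w1:
  start at s2
  read 'c': s2 → s1
  read 'a': s1 → s2
  read 'c': s2 → s1
  read 'd': s1 → s0
  read 'c': s0 → s2
  read 'a': s2 → s0
  read 'a': s0 → s2
  read 'd': s2 → s2
  end s2, accepted
w2:
  start at s2
  read 'd': s2 → s2
  read 'a': s2 → s0
  read 'b': s0 → s2
  read 'b': s2 → s0
  read 'd': s0 → s0
  end s0, rejected
w3:
  start at s2
  read 'd': s2 → s2
  read 'a': s2 → s0
  read 'b': s0 → s2
  read 'a': s2 → s0
  read 'c': s0 → s2
  end s2, accepted
w4:
  start at s2
  read 'a': s2 → s0
  read 'b': s0 → s2
  read 'b': s2 → s0
  read 'a': s0 → s2
  read 'd': s2 → s2
  end s2, accepted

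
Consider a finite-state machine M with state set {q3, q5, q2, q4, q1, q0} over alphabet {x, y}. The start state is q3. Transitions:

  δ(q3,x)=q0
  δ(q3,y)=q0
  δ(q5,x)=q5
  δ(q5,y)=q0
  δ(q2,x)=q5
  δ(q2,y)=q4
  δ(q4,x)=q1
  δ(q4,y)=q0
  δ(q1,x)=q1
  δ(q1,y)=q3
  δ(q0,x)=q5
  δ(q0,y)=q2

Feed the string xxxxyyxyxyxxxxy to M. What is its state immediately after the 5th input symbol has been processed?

q0

start at q3
read 'x': q3 → q0
read 'x': q0 → q5
read 'x': q5 → q5
read 'x': q5 → q5
read 'y': q5 → q0
After 5 symbols: q0.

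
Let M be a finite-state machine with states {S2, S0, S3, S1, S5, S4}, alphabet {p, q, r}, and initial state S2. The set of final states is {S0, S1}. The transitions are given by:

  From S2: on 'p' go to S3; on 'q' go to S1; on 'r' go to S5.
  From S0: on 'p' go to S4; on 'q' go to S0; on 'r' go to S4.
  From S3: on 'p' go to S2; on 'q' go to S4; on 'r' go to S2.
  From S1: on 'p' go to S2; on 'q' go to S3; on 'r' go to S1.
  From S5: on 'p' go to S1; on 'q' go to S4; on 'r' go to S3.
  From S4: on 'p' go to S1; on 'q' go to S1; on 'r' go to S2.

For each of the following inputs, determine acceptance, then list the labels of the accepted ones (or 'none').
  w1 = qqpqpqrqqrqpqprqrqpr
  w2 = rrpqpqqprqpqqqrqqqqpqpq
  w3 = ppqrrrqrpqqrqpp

w2

w1:
  start at S2
  read 'q': S2 → S1
  read 'q': S1 → S3
  read 'p': S3 → S2
  read 'q': S2 → S1
  read 'p': S1 → S2
  read 'q': S2 → S1
  read 'r': S1 → S1
  read 'q': S1 → S3
  read 'q': S3 → S4
  read 'r': S4 → S2
  read 'q': S2 → S1
  read 'p': S1 → S2
  read 'q': S2 → S1
  read 'p': S1 → S2
  read 'r': S2 → S5
  read 'q': S5 → S4
  read 'r': S4 → S2
  read 'q': S2 → S1
  read 'p': S1 → S2
  read 'r': S2 → S5
  end S5, rejected
w2:
  start at S2
  read 'r': S2 → S5
  read 'r': S5 → S3
  read 'p': S3 → S2
  read 'q': S2 → S1
  read 'p': S1 → S2
  read 'q': S2 → S1
  read 'q': S1 → S3
  read 'p': S3 → S2
  read 'r': S2 → S5
  read 'q': S5 → S4
  read 'p': S4 → S1
  read 'q': S1 → S3
  read 'q': S3 → S4
  read 'q': S4 → S1
  read 'r': S1 → S1
  read 'q': S1 → S3
  read 'q': S3 → S4
  read 'q': S4 → S1
  read 'q': S1 → S3
  read 'p': S3 → S2
  read 'q': S2 → S1
  read 'p': S1 → S2
  read 'q': S2 → S1
  end S1, accepted
w3:
  start at S2
  read 'p': S2 → S3
  read 'p': S3 → S2
  read 'q': S2 → S1
  read 'r': S1 → S1
  read 'r': S1 → S1
  read 'r': S1 → S1
  read 'q': S1 → S3
  read 'r': S3 → S2
  read 'p': S2 → S3
  read 'q': S3 → S4
  read 'q': S4 → S1
  read 'r': S1 → S1
  read 'q': S1 → S3
  read 'p': S3 → S2
  read 'p': S2 → S3
  end S3, rejected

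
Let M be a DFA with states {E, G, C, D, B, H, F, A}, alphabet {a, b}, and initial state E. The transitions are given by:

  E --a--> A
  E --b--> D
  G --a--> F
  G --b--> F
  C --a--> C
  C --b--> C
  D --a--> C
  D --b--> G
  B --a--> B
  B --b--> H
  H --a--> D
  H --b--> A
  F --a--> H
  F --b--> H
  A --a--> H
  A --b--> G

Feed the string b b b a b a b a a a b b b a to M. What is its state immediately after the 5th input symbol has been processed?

A

start at E
read 'b': E → D
read 'b': D → G
read 'b': G → F
read 'a': F → H
read 'b': H → A
After 5 symbols: A.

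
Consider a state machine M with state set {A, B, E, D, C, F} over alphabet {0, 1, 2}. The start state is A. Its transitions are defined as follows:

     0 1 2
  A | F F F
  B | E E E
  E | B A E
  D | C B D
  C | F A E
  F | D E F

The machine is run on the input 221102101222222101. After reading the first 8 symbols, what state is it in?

A → F → F → E → A → F → F → E → B
After 8 symbols: B.

B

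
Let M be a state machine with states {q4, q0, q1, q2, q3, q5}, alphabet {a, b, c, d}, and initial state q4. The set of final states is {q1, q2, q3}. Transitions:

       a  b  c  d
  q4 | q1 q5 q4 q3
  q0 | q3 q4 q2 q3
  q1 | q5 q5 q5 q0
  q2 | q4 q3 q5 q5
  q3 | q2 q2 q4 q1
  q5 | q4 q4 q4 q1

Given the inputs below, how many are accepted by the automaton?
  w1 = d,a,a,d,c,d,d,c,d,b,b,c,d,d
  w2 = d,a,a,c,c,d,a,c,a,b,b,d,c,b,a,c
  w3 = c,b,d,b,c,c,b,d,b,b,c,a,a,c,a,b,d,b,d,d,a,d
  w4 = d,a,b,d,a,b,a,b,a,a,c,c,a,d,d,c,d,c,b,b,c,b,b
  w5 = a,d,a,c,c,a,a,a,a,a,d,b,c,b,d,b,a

w1: Trace: q4 -d-> q3 -a-> q2 -a-> q4 -d-> q3 -c-> q4 -d-> q3 -d-> q1 -c-> q5 -d-> q1 -b-> q5 -b-> q4 -c-> q4 -d-> q3 -d-> q1  → end q1, accepted
w2: Trace: q4 -d-> q3 -a-> q2 -a-> q4 -c-> q4 -c-> q4 -d-> q3 -a-> q2 -c-> q5 -a-> q4 -b-> q5 -b-> q4 -d-> q3 -c-> q4 -b-> q5 -a-> q4 -c-> q4  → end q4, rejected
w3: Trace: q4 -c-> q4 -b-> q5 -d-> q1 -b-> q5 -c-> q4 -c-> q4 -b-> q5 -d-> q1 -b-> q5 -b-> q4 -c-> q4 -a-> q1 -a-> q5 -c-> q4 -a-> q1 -b-> q5 -d-> q1 -b-> q5 -d-> q1 -d-> q0 -a-> q3 -d-> q1  → end q1, accepted
w4: Trace: q4 -d-> q3 -a-> q2 -b-> q3 -d-> q1 -a-> q5 -b-> q4 -a-> q1 -b-> q5 -a-> q4 -a-> q1 -c-> q5 -c-> q4 -a-> q1 -d-> q0 -d-> q3 -c-> q4 -d-> q3 -c-> q4 -b-> q5 -b-> q4 -c-> q4 -b-> q5 -b-> q4  → end q4, rejected
w5: Trace: q4 -a-> q1 -d-> q0 -a-> q3 -c-> q4 -c-> q4 -a-> q1 -a-> q5 -a-> q4 -a-> q1 -a-> q5 -d-> q1 -b-> q5 -c-> q4 -b-> q5 -d-> q1 -b-> q5 -a-> q4  → end q4, rejected

2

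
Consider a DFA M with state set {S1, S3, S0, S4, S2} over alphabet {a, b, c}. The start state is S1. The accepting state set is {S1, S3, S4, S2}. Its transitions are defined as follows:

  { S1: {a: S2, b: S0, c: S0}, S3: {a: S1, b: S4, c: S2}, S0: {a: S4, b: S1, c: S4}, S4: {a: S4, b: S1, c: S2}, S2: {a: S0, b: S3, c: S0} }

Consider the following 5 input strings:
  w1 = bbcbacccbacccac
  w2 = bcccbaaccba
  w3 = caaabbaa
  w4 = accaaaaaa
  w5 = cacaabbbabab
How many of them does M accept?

w1: S1 → S0 → S1 → S0 → S1 → S2 → S0 → S4 → S2 → S3 → S1 → S0 → S4 → S2 → S0 → S4  → end S4, accepted
w2: S1 → S0 → S4 → S2 → S0 → S1 → S2 → S0 → S4 → S2 → S3 → S1  → end S1, accepted
w3: S1 → S0 → S4 → S4 → S4 → S1 → S0 → S4 → S4  → end S4, accepted
w4: S1 → S2 → S0 → S4 → S4 → S4 → S4 → S4 → S4 → S4  → end S4, accepted
w5: S1 → S0 → S4 → S2 → S0 → S4 → S1 → S0 → S1 → S2 → S3 → S1 → S0  → end S0, rejected

4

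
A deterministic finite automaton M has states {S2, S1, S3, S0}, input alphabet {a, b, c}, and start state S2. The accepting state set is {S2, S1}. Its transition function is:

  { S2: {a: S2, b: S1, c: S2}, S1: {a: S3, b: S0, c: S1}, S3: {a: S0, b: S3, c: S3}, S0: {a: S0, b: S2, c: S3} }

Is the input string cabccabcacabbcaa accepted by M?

No

S2 → S2 → S2 → S1 → S1 → S1 → S3 → S3 → S3 → S0 → S3 → S0 → S2 → S1 → S1 → S3 → S0
End state S0 is not accepting.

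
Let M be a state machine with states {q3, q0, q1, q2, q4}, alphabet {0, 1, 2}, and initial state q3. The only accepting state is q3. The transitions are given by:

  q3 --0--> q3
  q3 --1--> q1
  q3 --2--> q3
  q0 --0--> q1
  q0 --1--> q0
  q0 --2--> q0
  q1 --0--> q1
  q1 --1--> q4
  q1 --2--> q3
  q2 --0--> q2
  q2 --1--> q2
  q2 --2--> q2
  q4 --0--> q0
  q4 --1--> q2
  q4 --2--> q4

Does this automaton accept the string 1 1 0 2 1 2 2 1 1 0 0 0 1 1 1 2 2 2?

Trace: q3 -1-> q1 -1-> q4 -0-> q0 -2-> q0 -1-> q0 -2-> q0 -2-> q0 -1-> q0 -1-> q0 -0-> q1 -0-> q1 -0-> q1 -1-> q4 -1-> q2 -1-> q2 -2-> q2 -2-> q2 -2-> q2
End state q2 is not accepting.

No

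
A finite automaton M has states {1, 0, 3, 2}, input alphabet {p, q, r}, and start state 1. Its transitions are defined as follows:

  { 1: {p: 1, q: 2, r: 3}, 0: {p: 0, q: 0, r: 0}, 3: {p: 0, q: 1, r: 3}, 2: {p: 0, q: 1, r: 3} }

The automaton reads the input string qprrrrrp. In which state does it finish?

1 → 2 → 0 → 0 → 0 → 0 → 0 → 0 → 0

0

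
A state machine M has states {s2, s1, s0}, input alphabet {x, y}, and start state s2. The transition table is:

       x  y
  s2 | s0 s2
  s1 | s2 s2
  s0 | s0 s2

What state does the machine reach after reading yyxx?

s0

start at s2
read 'y': s2 → s2
read 'y': s2 → s2
read 'x': s2 → s0
read 'x': s0 → s0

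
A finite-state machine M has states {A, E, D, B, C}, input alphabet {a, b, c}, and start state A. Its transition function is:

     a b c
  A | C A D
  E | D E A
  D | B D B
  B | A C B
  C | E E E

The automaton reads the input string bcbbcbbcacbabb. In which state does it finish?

A → A → D → D → D → B → C → E → A → C → E → E → D → D → D

D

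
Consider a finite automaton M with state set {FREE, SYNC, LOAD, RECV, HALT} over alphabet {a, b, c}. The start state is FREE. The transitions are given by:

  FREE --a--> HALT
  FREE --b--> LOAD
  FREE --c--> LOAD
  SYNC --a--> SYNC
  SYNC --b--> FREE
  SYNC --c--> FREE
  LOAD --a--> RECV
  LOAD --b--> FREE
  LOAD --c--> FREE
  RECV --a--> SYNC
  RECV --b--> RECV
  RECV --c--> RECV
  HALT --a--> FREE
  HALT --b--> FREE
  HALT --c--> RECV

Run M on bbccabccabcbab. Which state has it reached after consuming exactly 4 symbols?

FREE

Trace: FREE -b-> LOAD -b-> FREE -c-> LOAD -c-> FREE
After 4 symbols: FREE.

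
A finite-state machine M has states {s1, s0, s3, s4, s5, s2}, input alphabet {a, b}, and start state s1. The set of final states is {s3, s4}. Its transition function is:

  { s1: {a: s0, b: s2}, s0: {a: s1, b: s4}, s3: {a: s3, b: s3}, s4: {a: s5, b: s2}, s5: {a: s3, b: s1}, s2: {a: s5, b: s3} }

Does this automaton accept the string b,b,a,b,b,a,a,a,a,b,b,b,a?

s1 → s2 → s3 → s3 → s3 → s3 → s3 → s3 → s3 → s3 → s3 → s3 → s3 → s3
End state s3 is accepting.

Yes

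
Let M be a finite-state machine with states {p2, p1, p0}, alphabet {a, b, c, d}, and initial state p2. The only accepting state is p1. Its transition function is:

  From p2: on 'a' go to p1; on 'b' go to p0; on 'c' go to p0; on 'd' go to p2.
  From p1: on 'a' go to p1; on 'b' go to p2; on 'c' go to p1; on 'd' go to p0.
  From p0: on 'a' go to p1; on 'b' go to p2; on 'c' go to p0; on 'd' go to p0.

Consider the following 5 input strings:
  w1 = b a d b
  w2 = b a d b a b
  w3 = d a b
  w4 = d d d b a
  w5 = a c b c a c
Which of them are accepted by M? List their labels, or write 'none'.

w4, w5

w1:
  start at p2
  read 'b': p2 → p0
  read 'a': p0 → p1
  read 'd': p1 → p0
  read 'b': p0 → p2
  end p2, rejected
w2:
  start at p2
  read 'b': p2 → p0
  read 'a': p0 → p1
  read 'd': p1 → p0
  read 'b': p0 → p2
  read 'a': p2 → p1
  read 'b': p1 → p2
  end p2, rejected
w3:
  start at p2
  read 'd': p2 → p2
  read 'a': p2 → p1
  read 'b': p1 → p2
  end p2, rejected
w4:
  start at p2
  read 'd': p2 → p2
  read 'd': p2 → p2
  read 'd': p2 → p2
  read 'b': p2 → p0
  read 'a': p0 → p1
  end p1, accepted
w5:
  start at p2
  read 'a': p2 → p1
  read 'c': p1 → p1
  read 'b': p1 → p2
  read 'c': p2 → p0
  read 'a': p0 → p1
  read 'c': p1 → p1
  end p1, accepted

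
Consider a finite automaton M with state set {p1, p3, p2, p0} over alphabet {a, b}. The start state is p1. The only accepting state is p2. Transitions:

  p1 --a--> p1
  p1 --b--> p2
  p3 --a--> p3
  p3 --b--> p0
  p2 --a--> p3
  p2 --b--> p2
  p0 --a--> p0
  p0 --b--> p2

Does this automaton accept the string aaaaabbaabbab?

Trace: p1 -a-> p1 -a-> p1 -a-> p1 -a-> p1 -a-> p1 -b-> p2 -b-> p2 -a-> p3 -a-> p3 -b-> p0 -b-> p2 -a-> p3 -b-> p0
End state p0 is not accepting.

No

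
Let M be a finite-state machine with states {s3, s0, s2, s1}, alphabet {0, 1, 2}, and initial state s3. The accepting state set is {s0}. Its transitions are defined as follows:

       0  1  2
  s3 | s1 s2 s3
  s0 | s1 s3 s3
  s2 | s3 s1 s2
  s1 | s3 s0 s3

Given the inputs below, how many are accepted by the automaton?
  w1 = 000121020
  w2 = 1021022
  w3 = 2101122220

w1:
  start at s3
  read '0': s3 → s1
  read '0': s1 → s3
  read '0': s3 → s1
  read '1': s1 → s0
  read '2': s0 → s3
  read '1': s3 → s2
  read '0': s2 → s3
  read '2': s3 → s3
  read '0': s3 → s1
  end s1, rejected
w2:
  start at s3
  read '1': s3 → s2
  read '0': s2 → s3
  read '2': s3 → s3
  read '1': s3 → s2
  read '0': s2 → s3
  read '2': s3 → s3
  read '2': s3 → s3
  end s3, rejected
w3:
  start at s3
  read '2': s3 → s3
  read '1': s3 → s2
  read '0': s2 → s3
  read '1': s3 → s2
  read '1': s2 → s1
  read '2': s1 → s3
  read '2': s3 → s3
  read '2': s3 → s3
  read '2': s3 → s3
  read '0': s3 → s1
  end s1, rejected

0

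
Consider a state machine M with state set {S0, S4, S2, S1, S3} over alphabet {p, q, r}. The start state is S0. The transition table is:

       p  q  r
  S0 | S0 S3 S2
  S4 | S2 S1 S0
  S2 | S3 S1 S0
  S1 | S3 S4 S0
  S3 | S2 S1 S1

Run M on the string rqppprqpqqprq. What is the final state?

S3

S0 → S2 → S1 → S3 → S2 → S3 → S1 → S4 → S2 → S1 → S4 → S2 → S0 → S3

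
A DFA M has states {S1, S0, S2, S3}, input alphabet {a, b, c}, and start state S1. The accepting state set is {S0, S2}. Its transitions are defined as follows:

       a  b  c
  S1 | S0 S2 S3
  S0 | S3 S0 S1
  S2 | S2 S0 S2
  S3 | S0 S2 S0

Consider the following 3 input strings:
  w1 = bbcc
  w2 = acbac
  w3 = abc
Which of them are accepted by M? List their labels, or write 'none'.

w1:
  start at S1
  read 'b': S1 → S2
  read 'b': S2 → S0
  read 'c': S0 → S1
  read 'c': S1 → S3
  end S3, rejected
w2:
  start at S1
  read 'a': S1 → S0
  read 'c': S0 → S1
  read 'b': S1 → S2
  read 'a': S2 → S2
  read 'c': S2 → S2
  end S2, accepted
w3:
  start at S1
  read 'a': S1 → S0
  read 'b': S0 → S0
  read 'c': S0 → S1
  end S1, rejected

w2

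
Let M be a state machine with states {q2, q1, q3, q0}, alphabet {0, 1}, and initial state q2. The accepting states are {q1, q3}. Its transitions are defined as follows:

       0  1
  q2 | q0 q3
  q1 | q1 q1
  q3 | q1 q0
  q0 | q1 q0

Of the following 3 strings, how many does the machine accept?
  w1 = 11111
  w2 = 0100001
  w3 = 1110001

2

w1:
  start at q2
  read '1': q2 → q3
  read '1': q3 → q0
  read '1': q0 → q0
  read '1': q0 → q0
  read '1': q0 → q0
  end q0, rejected
w2:
  start at q2
  read '0': q2 → q0
  read '1': q0 → q0
  read '0': q0 → q1
  read '0': q1 → q1
  read '0': q1 → q1
  read '0': q1 → q1
  read '1': q1 → q1
  end q1, accepted
w3:
  start at q2
  read '1': q2 → q3
  read '1': q3 → q0
  read '1': q0 → q0
  read '0': q0 → q1
  read '0': q1 → q1
  read '0': q1 → q1
  read '1': q1 → q1
  end q1, accepted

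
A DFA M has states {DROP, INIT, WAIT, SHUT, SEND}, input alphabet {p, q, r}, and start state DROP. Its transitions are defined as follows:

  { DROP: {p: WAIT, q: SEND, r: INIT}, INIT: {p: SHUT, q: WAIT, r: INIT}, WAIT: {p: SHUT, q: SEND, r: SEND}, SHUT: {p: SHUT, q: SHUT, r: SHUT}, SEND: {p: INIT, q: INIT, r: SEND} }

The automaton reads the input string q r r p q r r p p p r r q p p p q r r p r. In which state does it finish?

SHUT

Trace: DROP -q-> SEND -r-> SEND -r-> SEND -p-> INIT -q-> WAIT -r-> SEND -r-> SEND -p-> INIT -p-> SHUT -p-> SHUT -r-> SHUT -r-> SHUT -q-> SHUT -p-> SHUT -p-> SHUT -p-> SHUT -q-> SHUT -r-> SHUT -r-> SHUT -p-> SHUT -r-> SHUT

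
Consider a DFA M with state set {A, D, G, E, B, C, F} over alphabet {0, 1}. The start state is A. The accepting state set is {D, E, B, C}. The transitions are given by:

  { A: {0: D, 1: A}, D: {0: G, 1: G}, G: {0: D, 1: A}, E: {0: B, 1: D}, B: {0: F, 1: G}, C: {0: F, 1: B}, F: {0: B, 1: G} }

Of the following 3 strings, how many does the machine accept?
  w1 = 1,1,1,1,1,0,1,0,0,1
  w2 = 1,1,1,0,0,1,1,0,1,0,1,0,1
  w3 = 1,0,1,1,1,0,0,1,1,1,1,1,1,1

0

w1: A → A → A → A → A → A → D → G → D → G → A  → end A, rejected
w2: A → A → A → A → D → G → A → A → D → G → D → G → D → G  → end G, rejected
w3: A → A → D → G → A → A → D → G → A → A → A → A → A → A → A  → end A, rejected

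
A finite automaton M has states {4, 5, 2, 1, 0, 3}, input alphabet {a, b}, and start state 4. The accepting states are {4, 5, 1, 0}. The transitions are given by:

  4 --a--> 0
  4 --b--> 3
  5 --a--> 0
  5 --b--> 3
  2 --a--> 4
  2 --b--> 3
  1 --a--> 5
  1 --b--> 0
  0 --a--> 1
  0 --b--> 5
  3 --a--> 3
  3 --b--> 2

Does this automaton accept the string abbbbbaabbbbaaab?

No

Trace: 4 -a-> 0 -b-> 5 -b-> 3 -b-> 2 -b-> 3 -b-> 2 -a-> 4 -a-> 0 -b-> 5 -b-> 3 -b-> 2 -b-> 3 -a-> 3 -a-> 3 -a-> 3 -b-> 2
End state 2 is not accepting.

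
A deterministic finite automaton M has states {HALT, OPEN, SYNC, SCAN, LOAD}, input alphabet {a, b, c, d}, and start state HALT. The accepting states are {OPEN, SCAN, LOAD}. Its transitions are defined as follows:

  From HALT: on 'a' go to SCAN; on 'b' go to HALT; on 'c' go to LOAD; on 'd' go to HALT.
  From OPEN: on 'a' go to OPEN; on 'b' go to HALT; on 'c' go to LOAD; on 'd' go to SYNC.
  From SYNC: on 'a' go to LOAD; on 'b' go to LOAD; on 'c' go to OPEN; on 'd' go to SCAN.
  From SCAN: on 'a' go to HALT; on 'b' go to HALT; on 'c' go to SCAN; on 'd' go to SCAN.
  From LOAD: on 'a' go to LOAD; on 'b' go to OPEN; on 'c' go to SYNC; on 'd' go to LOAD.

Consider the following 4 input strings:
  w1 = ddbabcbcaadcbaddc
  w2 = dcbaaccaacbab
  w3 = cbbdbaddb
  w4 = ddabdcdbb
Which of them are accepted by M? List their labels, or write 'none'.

w2

w1: Trace: HALT -d-> HALT -d-> HALT -b-> HALT -a-> SCAN -b-> HALT -c-> LOAD -b-> OPEN -c-> LOAD -a-> LOAD -a-> LOAD -d-> LOAD -c-> SYNC -b-> LOAD -a-> LOAD -d-> LOAD -d-> LOAD -c-> SYNC  → end SYNC, rejected
w2: Trace: HALT -d-> HALT -c-> LOAD -b-> OPEN -a-> OPEN -a-> OPEN -c-> LOAD -c-> SYNC -a-> LOAD -a-> LOAD -c-> SYNC -b-> LOAD -a-> LOAD -b-> OPEN  → end OPEN, accepted
w3: Trace: HALT -c-> LOAD -b-> OPEN -b-> HALT -d-> HALT -b-> HALT -a-> SCAN -d-> SCAN -d-> SCAN -b-> HALT  → end HALT, rejected
w4: Trace: HALT -d-> HALT -d-> HALT -a-> SCAN -b-> HALT -d-> HALT -c-> LOAD -d-> LOAD -b-> OPEN -b-> HALT  → end HALT, rejected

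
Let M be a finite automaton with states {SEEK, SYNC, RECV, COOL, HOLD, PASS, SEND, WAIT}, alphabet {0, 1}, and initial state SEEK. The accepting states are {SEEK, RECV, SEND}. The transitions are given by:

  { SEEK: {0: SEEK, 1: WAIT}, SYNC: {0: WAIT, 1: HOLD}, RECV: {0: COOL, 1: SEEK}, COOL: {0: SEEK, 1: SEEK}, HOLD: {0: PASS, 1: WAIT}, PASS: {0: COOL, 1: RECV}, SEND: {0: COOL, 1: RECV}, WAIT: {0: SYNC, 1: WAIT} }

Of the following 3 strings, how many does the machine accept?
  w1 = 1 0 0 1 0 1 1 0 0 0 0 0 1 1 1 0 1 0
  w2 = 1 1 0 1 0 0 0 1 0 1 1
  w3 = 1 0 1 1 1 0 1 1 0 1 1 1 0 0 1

0

w1: SEEK → WAIT → SYNC → WAIT → WAIT → SYNC → HOLD → WAIT → SYNC → WAIT → SYNC → WAIT → SYNC → HOLD → WAIT → WAIT → SYNC → HOLD → PASS  → end PASS, rejected
w2: SEEK → WAIT → WAIT → SYNC → HOLD → PASS → COOL → SEEK → WAIT → SYNC → HOLD → WAIT  → end WAIT, rejected
w3: SEEK → WAIT → SYNC → HOLD → WAIT → WAIT → SYNC → HOLD → WAIT → SYNC → HOLD → WAIT → WAIT → SYNC → WAIT → WAIT  → end WAIT, rejected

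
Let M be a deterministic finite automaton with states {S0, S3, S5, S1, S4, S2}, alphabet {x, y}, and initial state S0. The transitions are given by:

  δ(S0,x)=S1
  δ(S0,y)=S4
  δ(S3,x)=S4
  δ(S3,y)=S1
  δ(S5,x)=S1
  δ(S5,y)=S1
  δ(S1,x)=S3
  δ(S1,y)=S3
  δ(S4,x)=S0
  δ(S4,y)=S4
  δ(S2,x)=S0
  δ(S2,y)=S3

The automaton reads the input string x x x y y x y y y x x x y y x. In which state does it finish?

S4

Trace: S0 -x-> S1 -x-> S3 -x-> S4 -y-> S4 -y-> S4 -x-> S0 -y-> S4 -y-> S4 -y-> S4 -x-> S0 -x-> S1 -x-> S3 -y-> S1 -y-> S3 -x-> S4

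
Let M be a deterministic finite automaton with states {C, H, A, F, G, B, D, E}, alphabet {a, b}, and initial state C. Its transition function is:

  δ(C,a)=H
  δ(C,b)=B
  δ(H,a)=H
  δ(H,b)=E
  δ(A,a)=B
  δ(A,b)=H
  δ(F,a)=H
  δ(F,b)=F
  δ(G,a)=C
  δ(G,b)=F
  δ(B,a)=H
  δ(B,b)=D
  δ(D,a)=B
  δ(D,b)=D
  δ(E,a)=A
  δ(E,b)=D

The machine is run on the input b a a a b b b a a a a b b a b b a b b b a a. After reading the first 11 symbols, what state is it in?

H

C → B → H → H → H → E → D → D → B → H → H → H
After 11 symbols: H.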